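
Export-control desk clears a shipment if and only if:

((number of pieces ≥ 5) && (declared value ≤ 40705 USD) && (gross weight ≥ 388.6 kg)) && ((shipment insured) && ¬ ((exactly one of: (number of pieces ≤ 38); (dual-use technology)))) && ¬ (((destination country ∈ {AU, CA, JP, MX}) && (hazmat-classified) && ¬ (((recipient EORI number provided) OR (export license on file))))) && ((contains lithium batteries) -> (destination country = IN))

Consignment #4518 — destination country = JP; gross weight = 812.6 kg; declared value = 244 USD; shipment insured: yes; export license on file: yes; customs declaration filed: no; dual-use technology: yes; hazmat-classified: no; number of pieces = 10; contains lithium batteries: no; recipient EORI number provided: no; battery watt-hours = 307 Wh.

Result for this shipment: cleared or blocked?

Cleared

Atomic conditions:
  number of pieces ≥ 5: 10 ≥ 5 is true
  declared value ≤ 40705 USD: 244 ≤ 40705 is true
  gross weight ≥ 388.6 kg: 812.6 ≥ 388.6 is true
  shipment insured: yes → true
  number of pieces ≤ 38: 10 ≤ 38 is true
  dual-use technology: yes → true
  destination country ∈ {AU, CA, JP, MX}: JP is in the set → true
  hazmat-classified: no → false
  recipient EORI number provided: no → false
  export license on file: yes → true
  contains lithium batteries: no → false
  destination country = IN: JP == IN is false
Combine:
[1] true AND true AND true = true
[2.2.1] exactly-one(true, true) = false
[2.2] NOT false = true
[2] true AND true = true
[3.1.3.1] false OR true = true
[3.1.3] NOT true = false
[3.1] true AND false AND false = false
[3] NOT false = true
[4] false → false (antecedent false ⇒ implication holds) = true
[root] true AND true AND true AND true = true
Overall: true → cleared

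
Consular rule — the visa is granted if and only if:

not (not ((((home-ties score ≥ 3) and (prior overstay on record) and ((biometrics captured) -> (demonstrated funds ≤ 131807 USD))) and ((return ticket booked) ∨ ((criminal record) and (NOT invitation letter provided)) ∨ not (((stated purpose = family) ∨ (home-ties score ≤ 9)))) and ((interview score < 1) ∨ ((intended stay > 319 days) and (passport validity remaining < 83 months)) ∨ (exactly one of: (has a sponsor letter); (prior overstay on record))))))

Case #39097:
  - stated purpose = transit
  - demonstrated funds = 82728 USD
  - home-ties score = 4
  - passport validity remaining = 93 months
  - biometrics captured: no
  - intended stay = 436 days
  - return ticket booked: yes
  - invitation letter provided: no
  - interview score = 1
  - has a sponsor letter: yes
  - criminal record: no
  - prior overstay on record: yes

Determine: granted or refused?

Refused

Atomic conditions:
  home-ties score ≥ 3: 4 ≥ 3 is true
  prior overstay on record: yes → true
  biometrics captured: no → false
  demonstrated funds ≤ 131807 USD: 82728 ≤ 131807 is true
  return ticket booked: yes → true
  criminal record: no → false
  NOT invitation letter provided: no → true
  stated purpose = family: transit == family is false
  home-ties score ≤ 9: 4 ≤ 9 is true
  interview score < 1: 1 < 1 is false
  intended stay > 319 days: 436 > 319 is true
  passport validity remaining < 83 months: 93 < 83 is false
  has a sponsor letter: yes → true
Combine:
[1.1.1.3] false → true (antecedent false ⇒ implication holds) = true
[1.1.1] true AND true AND true = true
[1.1.2.2] false AND true = false
[1.1.2.3.1] false OR true = true
[1.1.2.3] NOT true = false
[1.1.2] true OR false OR false = true
[1.1.3.2] true AND false = false
[1.1.3.3] exactly-one(true, true) = false
[1.1.3] false OR false OR false = false
[1.1] true AND true AND false = false
[1] NOT false = true
[root] NOT true = false
Overall: false → refused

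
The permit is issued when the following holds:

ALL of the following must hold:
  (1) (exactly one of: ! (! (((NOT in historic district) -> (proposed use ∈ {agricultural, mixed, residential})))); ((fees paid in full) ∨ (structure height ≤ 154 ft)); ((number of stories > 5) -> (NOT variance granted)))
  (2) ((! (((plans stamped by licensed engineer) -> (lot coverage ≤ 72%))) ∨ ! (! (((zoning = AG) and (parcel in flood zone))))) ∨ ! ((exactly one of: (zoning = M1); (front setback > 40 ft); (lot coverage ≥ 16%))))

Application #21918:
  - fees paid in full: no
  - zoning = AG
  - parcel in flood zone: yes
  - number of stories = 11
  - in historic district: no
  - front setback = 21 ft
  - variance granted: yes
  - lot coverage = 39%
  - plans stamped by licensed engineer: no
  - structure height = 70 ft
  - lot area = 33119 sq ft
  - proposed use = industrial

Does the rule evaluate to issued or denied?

Issued

Atomic conditions:
  NOT in historic district: no → true
  proposed use ∈ {agricultural, mixed, residential}: industrial is not in the set → false
  fees paid in full: no → false
  structure height ≤ 154 ft: 70 ≤ 154 is true
  number of stories > 5: 11 > 5 is true
  NOT variance granted: yes → false
  plans stamped by licensed engineer: no → false
  lot coverage ≤ 72%: 39 ≤ 72 is true
  zoning = AG: AG == AG is true
  parcel in flood zone: yes → true
  zoning = M1: AG == M1 is false
  front setback > 40 ft: 21 > 40 is false
  lot coverage ≥ 16%: 39 ≥ 16 is true
Combine:
[1.1.1.1] true → false = false
[1.1.1] NOT false = true
[1.1] NOT true = false
[1.2] false OR true = true
[1.3] true → false = false
[1] exactly-one(false, true, false) = true
[2.1.1.1] false → true (antecedent false ⇒ implication holds) = true
[2.1.1] NOT true = false
[2.1.2.1.1] true AND true = true
[2.1.2.1] NOT true = false
[2.1.2] NOT false = true
[2.1] false OR true = true
[2.2.1] exactly-one(false, false, true) = true
[2.2] NOT true = false
[2] true OR false = true
[root] true AND true = true
Overall: true → issued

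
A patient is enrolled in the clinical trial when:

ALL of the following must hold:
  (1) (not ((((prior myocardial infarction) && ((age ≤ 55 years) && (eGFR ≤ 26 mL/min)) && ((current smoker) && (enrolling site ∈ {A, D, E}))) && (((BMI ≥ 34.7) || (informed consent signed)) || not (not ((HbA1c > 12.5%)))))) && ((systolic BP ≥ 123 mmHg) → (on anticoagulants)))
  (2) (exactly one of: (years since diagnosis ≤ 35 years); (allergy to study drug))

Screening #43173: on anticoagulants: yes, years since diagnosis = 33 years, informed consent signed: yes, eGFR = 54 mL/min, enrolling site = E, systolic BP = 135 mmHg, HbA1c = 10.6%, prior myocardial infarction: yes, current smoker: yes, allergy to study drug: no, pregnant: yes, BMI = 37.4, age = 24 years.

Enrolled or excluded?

Atomic conditions:
  prior myocardial infarction: yes → true
  age ≤ 55 years: 24 ≤ 55 is true
  eGFR ≤ 26 mL/min: 54 ≤ 26 is false
  current smoker: yes → true
  enrolling site ∈ {A, D, E}: E is in the set → true
  BMI ≥ 34.7: 37.4 ≥ 34.7 is true
  informed consent signed: yes → true
  HbA1c > 12.5%: 10.6 > 12.5 is false
  systolic BP ≥ 123 mmHg: 135 ≥ 123 is true
  on anticoagulants: yes → true
  years since diagnosis ≤ 35 years: 33 ≤ 35 is true
  allergy to study drug: no → false
Combine:
[1.1.1.1.2] true AND false = false
[1.1.1.1.3] true AND true = true
[1.1.1.1] true AND false AND true = false
[1.1.1.2.1] true OR true = true
[1.1.1.2.2.1] NOT false = true
[1.1.1.2.2] NOT true = false
[1.1.1.2] true OR false = true
[1.1.1] false AND true = false
[1.1] NOT false = true
[1.2] true → true = true
[1] true AND true = true
[2] exactly-one(true, false) = true
[root] true AND true = true
Overall: true → enrolled

Enrolled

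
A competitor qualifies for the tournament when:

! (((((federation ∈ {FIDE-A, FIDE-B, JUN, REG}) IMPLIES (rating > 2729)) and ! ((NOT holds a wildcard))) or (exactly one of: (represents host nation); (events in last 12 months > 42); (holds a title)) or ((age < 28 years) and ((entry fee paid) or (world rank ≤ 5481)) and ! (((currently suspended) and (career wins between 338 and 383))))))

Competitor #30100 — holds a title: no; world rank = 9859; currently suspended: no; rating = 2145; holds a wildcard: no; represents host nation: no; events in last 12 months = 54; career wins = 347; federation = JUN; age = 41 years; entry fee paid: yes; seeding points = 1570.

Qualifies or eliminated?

Atomic conditions:
  federation ∈ {FIDE-A, FIDE-B, JUN, REG}: JUN is in the set → true
  rating > 2729: 2145 > 2729 is false
  NOT holds a wildcard: no → true
  represents host nation: no → false
  events in last 12 months > 42: 54 > 42 is true
  holds a title: no → false
  age < 28 years: 41 < 28 is false
  entry fee paid: yes → true
  world rank ≤ 5481: 9859 ≤ 5481 is false
  currently suspended: no → false
  career wins between 338 and 383: 347 in [338, 383] is true
Combine:
[1.1.1] true → false = false
[1.1.2] NOT true = false
[1.1] false AND false = false
[1.2] exactly-one(false, true, false) = true
[1.3.2] true OR false = true
[1.3.3.1] false AND true = false
[1.3.3] NOT false = true
[1.3] false AND true AND true = false
[1] false OR true OR false = true
[root] NOT true = false
Overall: false → eliminated

Eliminated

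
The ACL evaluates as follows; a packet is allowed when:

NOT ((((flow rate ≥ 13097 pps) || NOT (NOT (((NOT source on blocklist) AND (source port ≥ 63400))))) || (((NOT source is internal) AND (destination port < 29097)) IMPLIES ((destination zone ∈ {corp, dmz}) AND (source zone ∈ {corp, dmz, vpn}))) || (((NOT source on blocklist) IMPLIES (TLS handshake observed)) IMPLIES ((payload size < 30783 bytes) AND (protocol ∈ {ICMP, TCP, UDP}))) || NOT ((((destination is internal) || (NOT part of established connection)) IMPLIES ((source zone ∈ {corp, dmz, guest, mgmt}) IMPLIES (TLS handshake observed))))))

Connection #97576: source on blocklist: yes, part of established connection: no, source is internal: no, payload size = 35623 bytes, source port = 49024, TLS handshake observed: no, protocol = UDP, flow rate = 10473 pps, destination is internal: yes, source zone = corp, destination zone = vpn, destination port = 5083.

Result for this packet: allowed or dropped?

Atomic conditions:
  flow rate ≥ 13097 pps: 10473 ≥ 13097 is false
  NOT source on blocklist: yes → false
  source port ≥ 63400: 49024 ≥ 63400 is false
  NOT source is internal: no → true
  destination port < 29097: 5083 < 29097 is true
  destination zone ∈ {corp, dmz}: vpn is not in the set → false
  source zone ∈ {corp, dmz, vpn}: corp is in the set → true
  TLS handshake observed: no → false
  payload size < 30783 bytes: 35623 < 30783 is false
  protocol ∈ {ICMP, TCP, UDP}: UDP is in the set → true
  destination is internal: yes → true
  NOT part of established connection: no → true
  source zone ∈ {corp, dmz, guest, mgmt}: corp is in the set → true
Combine:
[1.1.2.1.1] false AND false = false
[1.1.2.1] NOT false = true
[1.1.2] NOT true = false
[1.1] false OR false = false
[1.2.1] true AND true = true
[1.2.2] false AND true = false
[1.2] true → false = false
[1.3.1] false → false (antecedent false ⇒ implication holds) = true
[1.3.2] false AND true = false
[1.3] true → false = false
[1.4.1.1] true OR true = true
[1.4.1.2] true → false = false
[1.4.1] true → false = false
[1.4] NOT false = true
[1] false OR false OR false OR true = true
[root] NOT true = false
Overall: false → dropped

Dropped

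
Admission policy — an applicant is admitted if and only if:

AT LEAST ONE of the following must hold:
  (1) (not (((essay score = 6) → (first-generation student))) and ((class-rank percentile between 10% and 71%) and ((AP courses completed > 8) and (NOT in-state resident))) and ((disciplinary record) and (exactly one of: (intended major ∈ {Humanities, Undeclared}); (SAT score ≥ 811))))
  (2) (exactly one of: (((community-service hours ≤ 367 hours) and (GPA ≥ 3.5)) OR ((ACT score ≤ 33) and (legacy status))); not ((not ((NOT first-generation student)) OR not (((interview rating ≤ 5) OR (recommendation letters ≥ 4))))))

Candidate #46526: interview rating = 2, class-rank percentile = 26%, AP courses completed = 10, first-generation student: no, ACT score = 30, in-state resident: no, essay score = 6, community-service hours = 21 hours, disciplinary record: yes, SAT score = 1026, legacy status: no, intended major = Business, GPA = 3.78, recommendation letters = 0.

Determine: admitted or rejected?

Admitted

Atomic conditions:
  essay score = 6: 6 == 6 is true
  first-generation student: no → false
  class-rank percentile between 10% and 71%: 26 in [10, 71] is true
  AP courses completed > 8: 10 > 8 is true
  NOT in-state resident: no → true
  disciplinary record: yes → true
  intended major ∈ {Humanities, Undeclared}: Business is not in the set → false
  SAT score ≥ 811: 1026 ≥ 811 is true
  community-service hours ≤ 367 hours: 21 ≤ 367 is true
  GPA ≥ 3.5: 3.78 ≥ 3.5 is true
  ACT score ≤ 33: 30 ≤ 33 is true
  legacy status: no → false
  NOT first-generation student: no → true
  interview rating ≤ 5: 2 ≤ 5 is true
  recommendation letters ≥ 4: 0 ≥ 4 is false
Combine:
[1.1.1] true → false = false
[1.1] NOT false = true
[1.2.2] true AND true = true
[1.2] true AND true = true
[1.3.2] exactly-one(false, true) = true
[1.3] true AND true = true
[1] true AND true AND true = true
[2.1.1] true AND true = true
[2.1.2] true AND false = false
[2.1] true OR false = true
[2.2.1.1] NOT true = false
[2.2.1.2.1] true OR false = true
[2.2.1.2] NOT true = false
[2.2.1] false OR false = false
[2.2] NOT false = true
[2] exactly-one(true, true) = false
[root] true OR false = true
Overall: true → admitted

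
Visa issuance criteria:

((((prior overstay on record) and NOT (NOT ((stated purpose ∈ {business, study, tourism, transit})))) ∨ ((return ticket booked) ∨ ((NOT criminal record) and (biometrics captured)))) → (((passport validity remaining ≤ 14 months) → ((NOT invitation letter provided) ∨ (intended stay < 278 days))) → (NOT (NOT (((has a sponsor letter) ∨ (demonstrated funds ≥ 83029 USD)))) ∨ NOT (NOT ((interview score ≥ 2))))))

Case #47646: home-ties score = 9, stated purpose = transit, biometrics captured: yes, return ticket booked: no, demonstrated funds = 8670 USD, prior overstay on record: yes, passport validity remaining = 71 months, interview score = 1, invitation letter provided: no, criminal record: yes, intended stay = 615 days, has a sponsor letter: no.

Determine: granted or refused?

Atomic conditions:
  prior overstay on record: yes → true
  stated purpose ∈ {business, study, tourism, transit}: transit is in the set → true
  return ticket booked: no → false
  NOT criminal record: yes → false
  biometrics captured: yes → true
  passport validity remaining ≤ 14 months: 71 ≤ 14 is false
  NOT invitation letter provided: no → true
  intended stay < 278 days: 615 < 278 is false
  has a sponsor letter: no → false
  demonstrated funds ≥ 83029 USD: 8670 ≥ 83029 is false
  interview score ≥ 2: 1 ≥ 2 is false
Combine:
[1.1.2.1] NOT true = false
[1.1.2] NOT false = true
[1.1] true AND true = true
[1.2.2] false AND true = false
[1.2] false OR false = false
[1] true OR false = true
[2.1.2] true OR false = true
[2.1] false → true (antecedent false ⇒ implication holds) = true
[2.2.1.1.1] false OR false = false
[2.2.1.1] NOT false = true
[2.2.1] NOT true = false
[2.2.2.1] NOT false = true
[2.2.2] NOT true = false
[2.2] false OR false = false
[2] true → false = false
[root] true → false = false
Overall: false → refused

Refused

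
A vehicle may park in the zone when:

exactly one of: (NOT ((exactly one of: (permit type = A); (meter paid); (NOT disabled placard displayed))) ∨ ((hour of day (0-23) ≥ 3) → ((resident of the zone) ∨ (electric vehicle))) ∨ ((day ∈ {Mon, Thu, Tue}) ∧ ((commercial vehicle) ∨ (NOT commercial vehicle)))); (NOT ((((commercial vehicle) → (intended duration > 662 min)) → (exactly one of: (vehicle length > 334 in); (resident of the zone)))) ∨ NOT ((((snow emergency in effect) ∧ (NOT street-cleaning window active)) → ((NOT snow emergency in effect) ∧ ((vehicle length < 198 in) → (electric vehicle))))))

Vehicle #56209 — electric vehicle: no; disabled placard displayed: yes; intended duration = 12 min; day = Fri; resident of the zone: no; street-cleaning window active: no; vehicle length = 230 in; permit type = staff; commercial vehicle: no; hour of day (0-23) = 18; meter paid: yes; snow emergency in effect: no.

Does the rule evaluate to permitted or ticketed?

Atomic conditions:
  permit type = A: staff == A is false
  meter paid: yes → true
  NOT disabled placard displayed: yes → false
  hour of day (0-23) ≥ 3: 18 ≥ 3 is true
  resident of the zone: no → false
  electric vehicle: no → false
  day ∈ {Mon, Thu, Tue}: Fri is not in the set → false
  commercial vehicle: no → false
  NOT commercial vehicle: no → true
  intended duration > 662 min: 12 > 662 is false
  vehicle length > 334 in: 230 > 334 is false
  snow emergency in effect: no → false
  NOT street-cleaning window active: no → true
  NOT snow emergency in effect: no → true
  vehicle length < 198 in: 230 < 198 is false
Combine:
[1.1.1] exactly-one(false, true, false) = true
[1.1] NOT true = false
[1.2.2] false OR false = false
[1.2] true → false = false
[1.3.2] false OR true = true
[1.3] false AND true = false
[1] false OR false OR false = false
[2.1.1.1] false → false (antecedent false ⇒ implication holds) = true
[2.1.1.2] exactly-one(false, false) = false
[2.1.1] true → false = false
[2.1] NOT false = true
[2.2.1.1] false AND true = false
[2.2.1.2.2] false → false (antecedent false ⇒ implication holds) = true
[2.2.1.2] true AND true = true
[2.2.1] false → true (antecedent false ⇒ implication holds) = true
[2.2] NOT true = false
[2] true OR false = true
[root] exactly-one(false, true) = true
Overall: true → permitted

Permitted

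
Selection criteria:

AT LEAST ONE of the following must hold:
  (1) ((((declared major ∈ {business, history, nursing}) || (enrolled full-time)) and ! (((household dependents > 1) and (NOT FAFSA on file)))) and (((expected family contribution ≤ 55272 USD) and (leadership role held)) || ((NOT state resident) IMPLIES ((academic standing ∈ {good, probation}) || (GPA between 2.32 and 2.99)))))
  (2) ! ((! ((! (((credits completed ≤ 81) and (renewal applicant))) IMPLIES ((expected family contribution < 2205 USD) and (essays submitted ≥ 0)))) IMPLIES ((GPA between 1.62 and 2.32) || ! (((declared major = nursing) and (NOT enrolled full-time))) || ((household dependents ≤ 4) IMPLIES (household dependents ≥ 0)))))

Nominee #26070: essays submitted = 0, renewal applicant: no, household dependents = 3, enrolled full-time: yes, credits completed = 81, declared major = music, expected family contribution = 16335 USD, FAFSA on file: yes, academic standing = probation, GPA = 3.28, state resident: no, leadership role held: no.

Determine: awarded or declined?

Awarded

Atomic conditions:
  declared major ∈ {business, history, nursing}: music is not in the set → false
  enrolled full-time: yes → true
  household dependents > 1: 3 > 1 is true
  NOT FAFSA on file: yes → false
  expected family contribution ≤ 55272 USD: 16335 ≤ 55272 is true
  leadership role held: no → false
  NOT state resident: no → true
  academic standing ∈ {good, probation}: probation is in the set → true
  GPA between 2.32 and 2.99: 3.28 in [2.32, 2.99] is false
  credits completed ≤ 81: 81 ≤ 81 is true
  renewal applicant: no → false
  expected family contribution < 2205 USD: 16335 < 2205 is false
  essays submitted ≥ 0: 0 ≥ 0 is true
  GPA between 1.62 and 2.32: 3.28 in [1.62, 2.32] is false
  declared major = nursing: music == nursing is false
  NOT enrolled full-time: yes → false
  household dependents ≤ 4: 3 ≤ 4 is true
  household dependents ≥ 0: 3 ≥ 0 is true
Combine:
[1.1.1] false OR true = true
[1.1.2.1] true AND false = false
[1.1.2] NOT false = true
[1.1] true AND true = true
[1.2.1] true AND false = false
[1.2.2.2] true OR false = true
[1.2.2] true → true = true
[1.2] false OR true = true
[1] true AND true = true
[2.1.1.1.1.1] true AND false = false
[2.1.1.1.1] NOT false = true
[2.1.1.1.2] false AND true = false
[2.1.1.1] true → false = false
[2.1.1] NOT false = true
[2.1.2.2.1] false AND false = false
[2.1.2.2] NOT false = true
[2.1.2.3] true → true = true
[2.1.2] false OR true OR true = true
[2.1] true → true = true
[2] NOT true = false
[root] true OR false = true
Overall: true → awarded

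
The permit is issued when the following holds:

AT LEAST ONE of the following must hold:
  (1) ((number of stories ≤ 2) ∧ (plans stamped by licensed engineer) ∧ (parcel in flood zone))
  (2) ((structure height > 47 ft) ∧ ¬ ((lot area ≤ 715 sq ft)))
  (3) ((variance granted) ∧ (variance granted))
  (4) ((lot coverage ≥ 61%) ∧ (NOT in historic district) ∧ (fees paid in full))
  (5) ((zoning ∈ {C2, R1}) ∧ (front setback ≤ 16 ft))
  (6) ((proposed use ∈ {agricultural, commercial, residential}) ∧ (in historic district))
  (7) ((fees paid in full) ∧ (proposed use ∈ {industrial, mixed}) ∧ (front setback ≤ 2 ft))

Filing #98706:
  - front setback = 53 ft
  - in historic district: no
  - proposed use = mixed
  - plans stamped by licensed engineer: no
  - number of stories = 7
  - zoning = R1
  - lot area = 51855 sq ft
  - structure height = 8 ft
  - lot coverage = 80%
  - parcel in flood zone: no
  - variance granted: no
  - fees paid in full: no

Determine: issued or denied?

Denied

Atomic conditions:
  number of stories ≤ 2: 7 ≤ 2 is false
  plans stamped by licensed engineer: no → false
  parcel in flood zone: no → false
  structure height > 47 ft: 8 > 47 is false
  lot area ≤ 715 sq ft: 51855 ≤ 715 is false
  variance granted: no → false
  lot coverage ≥ 61%: 80 ≥ 61 is true
  NOT in historic district: no → true
  fees paid in full: no → false
  zoning ∈ {C2, R1}: R1 is in the set → true
  front setback ≤ 16 ft: 53 ≤ 16 is false
  proposed use ∈ {agricultural, commercial, residential}: mixed is not in the set → false
  in historic district: no → false
  proposed use ∈ {industrial, mixed}: mixed is in the set → true
  front setback ≤ 2 ft: 53 ≤ 2 is false
Combine:
[1] false AND false AND false = false
[2.2] NOT false = true
[2] false AND true = false
[3] false AND false = false
[4] true AND true AND false = false
[5] true AND false = false
[6] false AND false = false
[7] false AND true AND false = false
[root] false OR false OR false OR false OR false OR false OR false = false
Overall: false → denied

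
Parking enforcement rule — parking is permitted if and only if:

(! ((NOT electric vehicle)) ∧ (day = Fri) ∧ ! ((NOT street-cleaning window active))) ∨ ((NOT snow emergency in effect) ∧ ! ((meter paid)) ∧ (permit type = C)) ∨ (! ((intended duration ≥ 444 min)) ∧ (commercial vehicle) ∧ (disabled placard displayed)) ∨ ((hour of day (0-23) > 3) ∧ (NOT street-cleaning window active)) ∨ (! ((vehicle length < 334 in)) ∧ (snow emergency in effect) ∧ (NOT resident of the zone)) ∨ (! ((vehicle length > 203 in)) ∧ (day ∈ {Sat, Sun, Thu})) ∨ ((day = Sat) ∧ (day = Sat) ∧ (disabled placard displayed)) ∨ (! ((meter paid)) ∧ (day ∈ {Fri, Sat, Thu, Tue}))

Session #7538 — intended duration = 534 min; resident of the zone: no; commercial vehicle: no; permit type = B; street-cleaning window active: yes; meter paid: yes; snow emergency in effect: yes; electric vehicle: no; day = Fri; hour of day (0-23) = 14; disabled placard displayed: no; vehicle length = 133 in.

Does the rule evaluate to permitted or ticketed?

Ticketed

Atomic conditions:
  NOT electric vehicle: no → true
  day = Fri: Fri == Fri is true
  NOT street-cleaning window active: yes → false
  NOT snow emergency in effect: yes → false
  meter paid: yes → true
  permit type = C: B == C is false
  intended duration ≥ 444 min: 534 ≥ 444 is true
  commercial vehicle: no → false
  disabled placard displayed: no → false
  hour of day (0-23) > 3: 14 > 3 is true
  vehicle length < 334 in: 133 < 334 is true
  snow emergency in effect: yes → true
  NOT resident of the zone: no → true
  vehicle length > 203 in: 133 > 203 is false
  day ∈ {Sat, Sun, Thu}: Fri is not in the set → false
  day = Sat: Fri == Sat is false
  day ∈ {Fri, Sat, Thu, Tue}: Fri is in the set → true
Combine:
[1.1] NOT true = false
[1.3] NOT false = true
[1] false AND true AND true = false
[2.2] NOT true = false
[2] false AND false AND false = false
[3.1] NOT true = false
[3] false AND false AND false = false
[4] true AND false = false
[5.1] NOT true = false
[5] false AND true AND true = false
[6.1] NOT false = true
[6] true AND false = false
[7] false AND false AND false = false
[8.1] NOT true = false
[8] false AND true = false
[root] false OR false OR false OR false OR false OR false OR false OR false = false
Overall: false → ticketed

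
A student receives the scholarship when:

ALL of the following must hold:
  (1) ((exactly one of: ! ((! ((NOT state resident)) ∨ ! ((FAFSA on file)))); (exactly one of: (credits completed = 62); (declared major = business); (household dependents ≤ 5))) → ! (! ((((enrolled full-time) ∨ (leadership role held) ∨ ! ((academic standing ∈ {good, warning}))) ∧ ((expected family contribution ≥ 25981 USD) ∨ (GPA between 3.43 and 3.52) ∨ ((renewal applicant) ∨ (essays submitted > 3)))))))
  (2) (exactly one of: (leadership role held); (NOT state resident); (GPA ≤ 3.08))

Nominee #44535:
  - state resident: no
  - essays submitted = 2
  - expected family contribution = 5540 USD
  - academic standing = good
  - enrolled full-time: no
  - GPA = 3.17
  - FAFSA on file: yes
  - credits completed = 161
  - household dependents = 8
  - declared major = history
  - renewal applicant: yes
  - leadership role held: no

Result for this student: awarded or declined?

Declined

Atomic conditions:
  NOT state resident: no → true
  FAFSA on file: yes → true
  credits completed = 62: 161 == 62 is false
  declared major = business: history == business is false
  household dependents ≤ 5: 8 ≤ 5 is false
  enrolled full-time: no → false
  leadership role held: no → false
  academic standing ∈ {good, warning}: good is in the set → true
  expected family contribution ≥ 25981 USD: 5540 ≥ 25981 is false
  GPA between 3.43 and 3.52: 3.17 in [3.43, 3.52] is false
  renewal applicant: yes → true
  essays submitted > 3: 2 > 3 is false
  GPA ≤ 3.08: 3.17 ≤ 3.08 is false
Combine:
[1.1.1.1.1] NOT true = false
[1.1.1.1.2] NOT true = false
[1.1.1.1] false OR false = false
[1.1.1] NOT false = true
[1.1.2] exactly-one(false, false, false) = false
[1.1] exactly-one(true, false) = true
[1.2.1.1.1.3] NOT true = false
[1.2.1.1.1] false OR false OR false = false
[1.2.1.1.2.3] true OR false = true
[1.2.1.1.2] false OR false OR true = true
[1.2.1.1] false AND true = false
[1.2.1] NOT false = true
[1.2] NOT true = false
[1] true → false = false
[2] exactly-one(false, true, false) = true
[root] false AND true = false
Overall: false → declined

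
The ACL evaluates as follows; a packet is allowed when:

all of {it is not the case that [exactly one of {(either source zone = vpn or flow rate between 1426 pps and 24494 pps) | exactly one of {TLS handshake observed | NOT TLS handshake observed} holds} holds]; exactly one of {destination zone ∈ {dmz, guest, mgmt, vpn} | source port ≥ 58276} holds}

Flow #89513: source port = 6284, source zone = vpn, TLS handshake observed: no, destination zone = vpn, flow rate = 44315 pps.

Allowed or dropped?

Atomic conditions:
  source zone = vpn: vpn == vpn is true
  flow rate between 1426 pps and 24494 pps: 44315 in [1426, 24494] is false
  TLS handshake observed: no → false
  NOT TLS handshake observed: no → true
  destination zone ∈ {dmz, guest, mgmt, vpn}: vpn is in the set → true
  source port ≥ 58276: 6284 ≥ 58276 is false
Combine:
[1.1.1] true OR false = true
[1.1.2] exactly-one(false, true) = true
[1.1] exactly-one(true, true) = false
[1] NOT false = true
[2] exactly-one(true, false) = true
[root] true AND true = true
Overall: true → allowed

Allowed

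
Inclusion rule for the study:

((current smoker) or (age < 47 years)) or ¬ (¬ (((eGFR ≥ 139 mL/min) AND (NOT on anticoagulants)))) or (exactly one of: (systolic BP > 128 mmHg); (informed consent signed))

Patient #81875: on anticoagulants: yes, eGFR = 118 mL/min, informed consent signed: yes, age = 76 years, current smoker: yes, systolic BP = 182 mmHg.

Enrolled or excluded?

Atomic conditions:
  current smoker: yes → true
  age < 47 years: 76 < 47 is false
  eGFR ≥ 139 mL/min: 118 ≥ 139 is false
  NOT on anticoagulants: yes → false
  systolic BP > 128 mmHg: 182 > 128 is true
  informed consent signed: yes → true
Combine:
[1] true OR false = true
[2.1.1] false AND false = false
[2.1] NOT false = true
[2] NOT true = false
[3] exactly-one(true, true) = false
[root] true OR false OR false = true
Overall: true → enrolled

Enrolled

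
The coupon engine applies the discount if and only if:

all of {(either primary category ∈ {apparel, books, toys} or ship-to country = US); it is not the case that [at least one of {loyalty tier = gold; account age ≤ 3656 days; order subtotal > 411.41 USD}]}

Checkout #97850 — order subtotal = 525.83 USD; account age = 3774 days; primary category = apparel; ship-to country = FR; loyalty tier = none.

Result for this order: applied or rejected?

Rejected

Atomic conditions:
  primary category ∈ {apparel, books, toys}: apparel is in the set → true
  ship-to country = US: FR == US is false
  loyalty tier = gold: none == gold is false
  account age ≤ 3656 days: 3774 ≤ 3656 is false
  order subtotal > 411.41 USD: 525.83 > 411.41 is true
Combine:
[1] true OR false = true
[2.1] false OR false OR true = true
[2] NOT true = false
[root] true AND false = false
Overall: false → rejected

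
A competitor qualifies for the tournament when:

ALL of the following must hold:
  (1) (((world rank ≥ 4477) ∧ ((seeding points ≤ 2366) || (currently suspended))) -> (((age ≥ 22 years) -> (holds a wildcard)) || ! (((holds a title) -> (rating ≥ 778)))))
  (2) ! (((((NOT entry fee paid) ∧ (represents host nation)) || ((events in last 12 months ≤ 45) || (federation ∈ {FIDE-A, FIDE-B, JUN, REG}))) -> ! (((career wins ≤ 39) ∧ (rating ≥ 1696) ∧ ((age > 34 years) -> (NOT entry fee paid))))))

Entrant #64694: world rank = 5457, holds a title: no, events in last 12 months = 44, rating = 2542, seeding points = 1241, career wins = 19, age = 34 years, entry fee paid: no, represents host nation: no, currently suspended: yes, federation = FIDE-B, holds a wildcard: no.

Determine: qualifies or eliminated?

Atomic conditions:
  world rank ≥ 4477: 5457 ≥ 4477 is true
  seeding points ≤ 2366: 1241 ≤ 2366 is true
  currently suspended: yes → true
  age ≥ 22 years: 34 ≥ 22 is true
  holds a wildcard: no → false
  holds a title: no → false
  rating ≥ 778: 2542 ≥ 778 is true
  NOT entry fee paid: no → true
  represents host nation: no → false
  events in last 12 months ≤ 45: 44 ≤ 45 is true
  federation ∈ {FIDE-A, FIDE-B, JUN, REG}: FIDE-B is in the set → true
  career wins ≤ 39: 19 ≤ 39 is true
  rating ≥ 1696: 2542 ≥ 1696 is true
  age > 34 years: 34 > 34 is false
Combine:
[1.1.2] true OR true = true
[1.1] true AND true = true
[1.2.1] true → false = false
[1.2.2.1] false → true (antecedent false ⇒ implication holds) = true
[1.2.2] NOT true = false
[1.2] false OR false = false
[1] true → false = false
[2.1.1.1] true AND false = false
[2.1.1.2] true OR true = true
[2.1.1] false OR true = true
[2.1.2.1.3] false → true (antecedent false ⇒ implication holds) = true
[2.1.2.1] true AND true AND true = true
[2.1.2] NOT true = false
[2.1] true → false = false
[2] NOT false = true
[root] false AND true = false
Overall: false → eliminated

Eliminated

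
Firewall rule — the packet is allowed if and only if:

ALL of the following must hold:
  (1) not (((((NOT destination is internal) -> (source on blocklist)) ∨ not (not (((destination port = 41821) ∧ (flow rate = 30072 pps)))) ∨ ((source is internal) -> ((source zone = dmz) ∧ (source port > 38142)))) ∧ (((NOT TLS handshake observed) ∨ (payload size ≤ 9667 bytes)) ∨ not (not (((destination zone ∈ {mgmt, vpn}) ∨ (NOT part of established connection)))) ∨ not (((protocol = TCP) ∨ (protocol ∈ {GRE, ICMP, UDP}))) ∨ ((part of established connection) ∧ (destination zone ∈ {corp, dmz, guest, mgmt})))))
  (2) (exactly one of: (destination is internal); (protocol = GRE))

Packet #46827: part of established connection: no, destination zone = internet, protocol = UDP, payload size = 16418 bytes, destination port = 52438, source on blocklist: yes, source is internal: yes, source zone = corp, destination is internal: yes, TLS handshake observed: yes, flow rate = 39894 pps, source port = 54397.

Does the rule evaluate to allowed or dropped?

Dropped

Atomic conditions:
  NOT destination is internal: yes → false
  source on blocklist: yes → true
  destination port = 41821: 52438 == 41821 is false
  flow rate = 30072 pps: 39894 == 30072 is false
  source is internal: yes → true
  source zone = dmz: corp == dmz is false
  source port > 38142: 54397 > 38142 is true
  NOT TLS handshake observed: yes → false
  payload size ≤ 9667 bytes: 16418 ≤ 9667 is false
  destination zone ∈ {mgmt, vpn}: internet is not in the set → false
  NOT part of established connection: no → true
  protocol = TCP: UDP == TCP is false
  protocol ∈ {GRE, ICMP, UDP}: UDP is in the set → true
  part of established connection: no → false
  destination zone ∈ {corp, dmz, guest, mgmt}: internet is not in the set → false
  destination is internal: yes → true
  protocol = GRE: UDP == GRE is false
Combine:
[1.1.1.1] false → true (antecedent false ⇒ implication holds) = true
[1.1.1.2.1.1] false AND false = false
[1.1.1.2.1] NOT false = true
[1.1.1.2] NOT true = false
[1.1.1.3.2] false AND true = false
[1.1.1.3] true → false = false
[1.1.1] true OR false OR false = true
[1.1.2.1] false OR false = false
[1.1.2.2.1.1] false OR true = true
[1.1.2.2.1] NOT true = false
[1.1.2.2] NOT false = true
[1.1.2.3.1] false OR true = true
[1.1.2.3] NOT true = false
[1.1.2.4] false AND false = false
[1.1.2] false OR true OR false OR false = true
[1.1] true AND true = true
[1] NOT true = false
[2] exactly-one(true, false) = true
[root] false AND true = false
Overall: false → dropped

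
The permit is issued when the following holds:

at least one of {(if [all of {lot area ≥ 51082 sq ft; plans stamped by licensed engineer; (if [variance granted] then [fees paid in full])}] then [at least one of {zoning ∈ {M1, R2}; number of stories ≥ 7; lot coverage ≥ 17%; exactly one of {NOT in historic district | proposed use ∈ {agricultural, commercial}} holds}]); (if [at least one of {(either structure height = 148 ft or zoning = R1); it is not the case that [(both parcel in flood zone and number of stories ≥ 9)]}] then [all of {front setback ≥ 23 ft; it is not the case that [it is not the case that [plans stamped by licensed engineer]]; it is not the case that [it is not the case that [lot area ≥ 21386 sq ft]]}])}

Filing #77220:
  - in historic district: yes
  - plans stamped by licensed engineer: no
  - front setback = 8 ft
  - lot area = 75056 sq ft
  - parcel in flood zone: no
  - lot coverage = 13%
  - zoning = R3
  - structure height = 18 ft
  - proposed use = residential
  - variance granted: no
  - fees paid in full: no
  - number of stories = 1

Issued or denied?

Atomic conditions:
  lot area ≥ 51082 sq ft: 75056 ≥ 51082 is true
  plans stamped by licensed engineer: no → false
  variance granted: no → false
  fees paid in full: no → false
  zoning ∈ {M1, R2}: R3 is not in the set → false
  number of stories ≥ 7: 1 ≥ 7 is false
  lot coverage ≥ 17%: 13 ≥ 17 is false
  NOT in historic district: yes → false
  proposed use ∈ {agricultural, commercial}: residential is not in the set → false
  structure height = 148 ft: 18 == 148 is false
  zoning = R1: R3 == R1 is false
  parcel in flood zone: no → false
  number of stories ≥ 9: 1 ≥ 9 is false
  front setback ≥ 23 ft: 8 ≥ 23 is false
  lot area ≥ 21386 sq ft: 75056 ≥ 21386 is true
Combine:
[1.1.3] false → false (antecedent false ⇒ implication holds) = true
[1.1] true AND false AND true = false
[1.2.4] exactly-one(false, false) = false
[1.2] false OR false OR false OR false = false
[1] false → false (antecedent false ⇒ implication holds) = true
[2.1.1] false OR false = false
[2.1.2.1] false AND false = false
[2.1.2] NOT false = true
[2.1] false OR true = true
[2.2.2.1] NOT false = true
[2.2.2] NOT true = false
[2.2.3.1] NOT true = false
[2.2.3] NOT false = true
[2.2] false AND false AND true = false
[2] true → false = false
[root] true OR false = true
Overall: true → issued

Issued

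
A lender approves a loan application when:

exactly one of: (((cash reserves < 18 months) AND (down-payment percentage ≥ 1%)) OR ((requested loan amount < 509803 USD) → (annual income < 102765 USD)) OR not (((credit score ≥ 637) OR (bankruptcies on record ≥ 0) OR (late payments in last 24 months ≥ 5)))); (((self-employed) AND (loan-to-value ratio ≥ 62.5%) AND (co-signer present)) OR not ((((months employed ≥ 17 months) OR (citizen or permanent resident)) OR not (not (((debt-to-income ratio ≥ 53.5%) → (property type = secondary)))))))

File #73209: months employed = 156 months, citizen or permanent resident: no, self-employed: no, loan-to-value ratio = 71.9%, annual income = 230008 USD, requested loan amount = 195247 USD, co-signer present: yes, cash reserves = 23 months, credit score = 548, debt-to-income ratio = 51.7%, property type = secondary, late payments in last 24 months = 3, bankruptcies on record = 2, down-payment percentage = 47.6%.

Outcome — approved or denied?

Denied

Atomic conditions:
  cash reserves < 18 months: 23 < 18 is false
  down-payment percentage ≥ 1%: 47.6 ≥ 1 is true
  requested loan amount < 509803 USD: 195247 < 509803 is true
  annual income < 102765 USD: 230008 < 102765 is false
  credit score ≥ 637: 548 ≥ 637 is false
  bankruptcies on record ≥ 0: 2 ≥ 0 is true
  late payments in last 24 months ≥ 5: 3 ≥ 5 is false
  self-employed: no → false
  loan-to-value ratio ≥ 62.5%: 71.9 ≥ 62.5 is true
  co-signer present: yes → true
  months employed ≥ 17 months: 156 ≥ 17 is true
  citizen or permanent resident: no → false
  debt-to-income ratio ≥ 53.5%: 51.7 ≥ 53.5 is false
  property type = secondary: secondary == secondary is true
Combine:
[1.1] false AND true = false
[1.2] true → false = false
[1.3.1] false OR true OR false = true
[1.3] NOT true = false
[1] false OR false OR false = false
[2.1] false AND true AND true = false
[2.2.1.1] true OR false = true
[2.2.1.2.1.1] false → true (antecedent false ⇒ implication holds) = true
[2.2.1.2.1] NOT true = false
[2.2.1.2] NOT false = true
[2.2.1] true OR true = true
[2.2] NOT true = false
[2] false OR false = false
[root] exactly-one(false, false) = false
Overall: false → denied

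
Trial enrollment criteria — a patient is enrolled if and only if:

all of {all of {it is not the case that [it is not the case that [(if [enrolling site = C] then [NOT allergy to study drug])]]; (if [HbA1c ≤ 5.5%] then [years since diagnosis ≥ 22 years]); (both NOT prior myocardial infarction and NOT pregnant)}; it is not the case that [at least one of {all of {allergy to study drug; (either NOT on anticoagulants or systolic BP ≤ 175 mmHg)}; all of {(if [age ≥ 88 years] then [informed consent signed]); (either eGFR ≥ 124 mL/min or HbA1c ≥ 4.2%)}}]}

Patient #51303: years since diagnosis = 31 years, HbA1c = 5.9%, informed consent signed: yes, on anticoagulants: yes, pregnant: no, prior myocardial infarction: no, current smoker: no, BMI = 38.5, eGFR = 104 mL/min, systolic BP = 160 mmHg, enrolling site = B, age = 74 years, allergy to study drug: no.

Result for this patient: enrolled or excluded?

Excluded

Atomic conditions:
  enrolling site = C: B == C is false
  NOT allergy to study drug: no → true
  HbA1c ≤ 5.5%: 5.9 ≤ 5.5 is false
  years since diagnosis ≥ 22 years: 31 ≥ 22 is true
  NOT prior myocardial infarction: no → true
  NOT pregnant: no → true
  allergy to study drug: no → false
  NOT on anticoagulants: yes → false
  systolic BP ≤ 175 mmHg: 160 ≤ 175 is true
  age ≥ 88 years: 74 ≥ 88 is false
  informed consent signed: yes → true
  eGFR ≥ 124 mL/min: 104 ≥ 124 is false
  HbA1c ≥ 4.2%: 5.9 ≥ 4.2 is true
Combine:
[1.1.1.1] false → true (antecedent false ⇒ implication holds) = true
[1.1.1] NOT true = false
[1.1] NOT false = true
[1.2] false → true (antecedent false ⇒ implication holds) = true
[1.3] true AND true = true
[1] true AND true AND true = true
[2.1.1.2] false OR true = true
[2.1.1] false AND true = false
[2.1.2.1] false → true (antecedent false ⇒ implication holds) = true
[2.1.2.2] false OR true = true
[2.1.2] true AND true = true
[2.1] false OR true = true
[2] NOT true = false
[root] true AND false = false
Overall: false → excluded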